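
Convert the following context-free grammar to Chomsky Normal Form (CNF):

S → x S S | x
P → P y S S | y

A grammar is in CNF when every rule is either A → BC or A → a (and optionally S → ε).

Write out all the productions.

TX → x; S → x; TY → y; P → y; S → TX X0; X0 → S S; P → P X1; X1 → TY X2; X2 → S S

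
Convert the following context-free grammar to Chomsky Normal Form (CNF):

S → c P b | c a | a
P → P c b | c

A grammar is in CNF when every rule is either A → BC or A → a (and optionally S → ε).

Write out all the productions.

TC → c; TB → b; TA → a; S → a; P → c; S → TC X0; X0 → P TB; S → TC TA; P → P X1; X1 → TC TB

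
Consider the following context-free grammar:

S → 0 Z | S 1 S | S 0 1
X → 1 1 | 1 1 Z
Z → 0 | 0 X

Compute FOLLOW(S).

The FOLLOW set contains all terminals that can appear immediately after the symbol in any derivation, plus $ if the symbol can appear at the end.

We compute FOLLOW(S) using the standard algorithm.
FOLLOW(S) starts with {$}.
FIRST(S) = {0}
FIRST(X) = {1}
FIRST(Z) = {0}
FOLLOW(S) = {$, 0, 1}
FOLLOW(X) = {$, 0, 1}
FOLLOW(Z) = {$, 0, 1}
Therefore, FOLLOW(S) = {$, 0, 1}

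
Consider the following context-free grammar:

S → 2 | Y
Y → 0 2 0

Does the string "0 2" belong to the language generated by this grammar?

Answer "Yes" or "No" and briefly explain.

No - no valid derivation exists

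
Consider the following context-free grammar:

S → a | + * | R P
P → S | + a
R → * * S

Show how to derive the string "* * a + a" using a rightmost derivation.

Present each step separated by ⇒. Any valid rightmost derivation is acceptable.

S ⇒ R P ⇒ R + a ⇒ * * S + a ⇒ * * a + a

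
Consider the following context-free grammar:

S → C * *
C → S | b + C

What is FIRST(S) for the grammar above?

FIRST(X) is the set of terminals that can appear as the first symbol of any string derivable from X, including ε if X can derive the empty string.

We compute FIRST(S) using the standard algorithm.
FIRST(C) = {b}
FIRST(S) = {b}
Therefore, FIRST(S) = {b}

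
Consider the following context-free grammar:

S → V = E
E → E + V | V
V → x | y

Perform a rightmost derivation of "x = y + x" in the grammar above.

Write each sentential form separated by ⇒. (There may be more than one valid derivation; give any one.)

S ⇒ V = E ⇒ V = E + V ⇒ V = E + x ⇒ V = V + x ⇒ V = y + x ⇒ x = y + x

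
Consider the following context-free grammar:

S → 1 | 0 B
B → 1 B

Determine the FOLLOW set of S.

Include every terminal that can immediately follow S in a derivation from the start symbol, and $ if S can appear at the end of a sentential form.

We compute FOLLOW(S) using the standard algorithm.
FOLLOW(S) starts with {$}.
FIRST(B) = {1}
FIRST(S) = {0, 1}
FOLLOW(B) = {$}
FOLLOW(S) = {$}
Therefore, FOLLOW(S) = {$}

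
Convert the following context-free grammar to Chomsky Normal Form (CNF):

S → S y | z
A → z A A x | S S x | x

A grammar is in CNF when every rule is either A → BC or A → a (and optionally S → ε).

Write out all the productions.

TY → y; S → z; TZ → z; TX → x; A → x; S → S TY; A → TZ X0; X0 → A X1; X1 → A TX; A → S X2; X2 → S TX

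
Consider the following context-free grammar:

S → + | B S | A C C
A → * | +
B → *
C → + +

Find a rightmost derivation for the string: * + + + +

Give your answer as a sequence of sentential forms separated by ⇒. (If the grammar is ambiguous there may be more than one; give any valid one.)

S ⇒ A C C ⇒ A C + + ⇒ A + + + + ⇒ * + + + +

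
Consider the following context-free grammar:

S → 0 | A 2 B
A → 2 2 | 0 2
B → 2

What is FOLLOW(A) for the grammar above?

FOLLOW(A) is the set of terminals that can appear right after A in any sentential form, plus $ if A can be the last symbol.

We compute FOLLOW(A) using the standard algorithm.
FOLLOW(S) starts with {$}.
FIRST(A) = {0, 2}
FIRST(B) = {2}
FIRST(S) = {0, 2}
FOLLOW(A) = {2}
FOLLOW(B) = {$}
FOLLOW(S) = {$}
Therefore, FOLLOW(A) = {2}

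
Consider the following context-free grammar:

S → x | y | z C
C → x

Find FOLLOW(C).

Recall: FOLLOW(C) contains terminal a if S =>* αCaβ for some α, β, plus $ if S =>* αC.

We compute FOLLOW(C) using the standard algorithm.
FOLLOW(S) starts with {$}.
FIRST(C) = {x}
FIRST(S) = {x, y, z}
FOLLOW(C) = {$}
FOLLOW(S) = {$}
Therefore, FOLLOW(C) = {$}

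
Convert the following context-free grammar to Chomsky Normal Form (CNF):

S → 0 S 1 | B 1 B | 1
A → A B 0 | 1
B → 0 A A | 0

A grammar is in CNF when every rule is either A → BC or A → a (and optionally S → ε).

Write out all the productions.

T0 → 0; T1 → 1; S → 1; A → 1; B → 0; S → T0 X0; X0 → S T1; S → B X1; X1 → T1 B; A → A X2; X2 → B T0; B → T0 X3; X3 → A A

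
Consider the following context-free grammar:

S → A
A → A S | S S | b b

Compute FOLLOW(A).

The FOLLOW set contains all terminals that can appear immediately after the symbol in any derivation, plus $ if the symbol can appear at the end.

We compute FOLLOW(A) using the standard algorithm.
FOLLOW(S) starts with {$}.
FIRST(A) = {b}
FIRST(S) = {b}
FOLLOW(A) = {$, b}
FOLLOW(S) = {$, b}
Therefore, FOLLOW(A) = {$, b}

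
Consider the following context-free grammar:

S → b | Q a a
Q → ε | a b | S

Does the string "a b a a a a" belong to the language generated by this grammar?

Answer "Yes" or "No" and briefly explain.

Yes - a valid derivation exists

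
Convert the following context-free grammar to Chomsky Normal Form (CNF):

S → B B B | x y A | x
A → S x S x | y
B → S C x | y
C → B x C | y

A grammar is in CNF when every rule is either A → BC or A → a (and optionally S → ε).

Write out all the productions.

TX → x; TY → y; S → x; A → y; B → y; C → y; S → B X0; X0 → B B; S → TX X1; X1 → TY A; A → S X2; X2 → TX X3; X3 → S TX; B → S X4; X4 → C TX; C → B X5; X5 → TX C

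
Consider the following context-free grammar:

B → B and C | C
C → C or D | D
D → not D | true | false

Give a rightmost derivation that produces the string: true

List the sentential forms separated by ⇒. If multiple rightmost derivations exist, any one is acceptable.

B ⇒ C ⇒ D ⇒ true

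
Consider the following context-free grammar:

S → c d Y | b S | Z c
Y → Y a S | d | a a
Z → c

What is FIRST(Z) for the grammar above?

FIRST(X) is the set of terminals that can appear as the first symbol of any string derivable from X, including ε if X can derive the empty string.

We compute FIRST(Z) using the standard algorithm.
FIRST(S) = {b, c}
FIRST(Y) = {a, d}
FIRST(Z) = {c}
Therefore, FIRST(Z) = {c}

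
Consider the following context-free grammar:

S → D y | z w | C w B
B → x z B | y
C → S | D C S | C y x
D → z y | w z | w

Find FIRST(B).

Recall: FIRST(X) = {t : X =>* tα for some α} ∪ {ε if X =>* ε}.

We compute FIRST(B) using the standard algorithm.
FIRST(B) = {x, y}
FIRST(C) = {w, z}
FIRST(D) = {w, z}
FIRST(S) = {w, z}
Therefore, FIRST(B) = {x, y}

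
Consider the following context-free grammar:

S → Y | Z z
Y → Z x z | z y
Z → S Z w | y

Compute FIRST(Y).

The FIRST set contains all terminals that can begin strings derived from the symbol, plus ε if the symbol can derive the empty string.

We compute FIRST(Y) using the standard algorithm.
FIRST(S) = {y, z}
FIRST(Y) = {y, z}
FIRST(Z) = {y, z}
Therefore, FIRST(Y) = {y, z}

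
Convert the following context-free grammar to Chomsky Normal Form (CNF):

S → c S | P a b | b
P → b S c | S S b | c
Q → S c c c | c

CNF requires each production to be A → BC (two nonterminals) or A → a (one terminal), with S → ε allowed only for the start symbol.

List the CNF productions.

TC → c; TA → a; TB → b; S → b; P → c; Q → c; S → TC S; S → P X0; X0 → TA TB; P → TB X1; X1 → S TC; P → S X2; X2 → S TB; Q → S X3; X3 → TC X4; X4 → TC TC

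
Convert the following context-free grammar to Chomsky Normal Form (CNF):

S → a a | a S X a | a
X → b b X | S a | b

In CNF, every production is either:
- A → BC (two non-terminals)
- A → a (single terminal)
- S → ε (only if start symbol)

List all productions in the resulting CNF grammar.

TA → a; S → a; TB → b; X → b; S → TA TA; S → TA X0; X0 → S X1; X1 → X TA; X → TB X2; X2 → TB X; X → S TA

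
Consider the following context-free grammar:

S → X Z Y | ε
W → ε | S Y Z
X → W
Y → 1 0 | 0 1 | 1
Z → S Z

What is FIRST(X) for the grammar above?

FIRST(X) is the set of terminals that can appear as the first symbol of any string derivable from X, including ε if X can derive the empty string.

We compute FIRST(X) using the standard algorithm.
FIRST(S) = {0, 1, ε}
FIRST(W) = {0, 1, ε}
FIRST(X) = {0, 1, ε}
FIRST(Y) = {0, 1}
FIRST(Z) = {0, 1}
Therefore, FIRST(X) = {0, 1, ε}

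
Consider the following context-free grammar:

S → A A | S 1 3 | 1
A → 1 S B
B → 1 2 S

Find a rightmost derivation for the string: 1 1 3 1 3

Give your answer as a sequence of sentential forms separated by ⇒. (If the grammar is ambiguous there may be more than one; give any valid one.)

S ⇒ S 1 3 ⇒ S 1 3 1 3 ⇒ 1 1 3 1 3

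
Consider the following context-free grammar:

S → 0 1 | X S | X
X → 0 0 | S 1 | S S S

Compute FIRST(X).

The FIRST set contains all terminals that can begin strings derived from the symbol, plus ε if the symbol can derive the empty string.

We compute FIRST(X) using the standard algorithm.
FIRST(S) = {0}
FIRST(X) = {0}
Therefore, FIRST(X) = {0}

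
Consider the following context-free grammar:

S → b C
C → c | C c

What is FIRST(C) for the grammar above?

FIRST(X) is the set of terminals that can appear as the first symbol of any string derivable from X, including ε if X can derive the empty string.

We compute FIRST(C) using the standard algorithm.
FIRST(C) = {c}
FIRST(S) = {b}
Therefore, FIRST(C) = {c}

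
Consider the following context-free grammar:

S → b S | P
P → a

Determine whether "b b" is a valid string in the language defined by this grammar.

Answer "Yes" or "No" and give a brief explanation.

No - no valid derivation exists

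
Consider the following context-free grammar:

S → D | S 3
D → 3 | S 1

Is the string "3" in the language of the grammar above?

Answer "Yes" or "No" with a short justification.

Yes - a valid derivation exists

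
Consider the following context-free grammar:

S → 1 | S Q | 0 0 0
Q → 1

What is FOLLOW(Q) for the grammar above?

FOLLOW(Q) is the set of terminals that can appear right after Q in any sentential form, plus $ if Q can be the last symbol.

We compute FOLLOW(Q) using the standard algorithm.
FOLLOW(S) starts with {$}.
FIRST(Q) = {1}
FIRST(S) = {0, 1}
FOLLOW(Q) = {$, 1}
FOLLOW(S) = {$, 1}
Therefore, FOLLOW(Q) = {$, 1}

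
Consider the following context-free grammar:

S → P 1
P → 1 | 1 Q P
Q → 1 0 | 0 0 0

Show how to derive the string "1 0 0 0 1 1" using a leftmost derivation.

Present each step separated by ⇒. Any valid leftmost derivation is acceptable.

S ⇒ P 1 ⇒ 1 Q P 1 ⇒ 1 0 0 0 P 1 ⇒ 1 0 0 0 1 1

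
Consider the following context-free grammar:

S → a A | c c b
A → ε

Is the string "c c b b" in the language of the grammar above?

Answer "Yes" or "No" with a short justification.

No - no valid derivation exists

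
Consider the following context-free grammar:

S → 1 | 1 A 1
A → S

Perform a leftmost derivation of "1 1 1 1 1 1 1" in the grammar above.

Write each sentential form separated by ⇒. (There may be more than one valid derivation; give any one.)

S ⇒ 1 A 1 ⇒ 1 S 1 ⇒ 1 1 A 1 1 ⇒ 1 1 S 1 1 ⇒ 1 1 1 A 1 1 1 ⇒ 1 1 1 S 1 1 1 ⇒ 1 1 1 1 1 1 1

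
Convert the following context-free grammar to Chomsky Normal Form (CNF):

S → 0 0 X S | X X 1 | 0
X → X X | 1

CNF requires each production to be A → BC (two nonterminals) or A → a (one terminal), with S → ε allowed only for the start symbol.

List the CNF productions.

T0 → 0; T1 → 1; S → 0; X → 1; S → T0 X0; X0 → T0 X1; X1 → X S; S → X X2; X2 → X T1; X → X X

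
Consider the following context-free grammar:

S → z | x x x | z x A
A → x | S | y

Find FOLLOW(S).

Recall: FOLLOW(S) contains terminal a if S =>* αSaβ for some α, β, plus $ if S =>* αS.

We compute FOLLOW(S) using the standard algorithm.
FOLLOW(S) starts with {$}.
FIRST(A) = {x, y, z}
FIRST(S) = {x, z}
FOLLOW(A) = {$}
FOLLOW(S) = {$}
Therefore, FOLLOW(S) = {$}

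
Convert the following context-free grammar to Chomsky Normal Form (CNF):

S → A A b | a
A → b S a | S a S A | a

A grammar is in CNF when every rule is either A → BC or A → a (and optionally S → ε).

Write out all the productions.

TB → b; S → a; TA → a; A → a; S → A X0; X0 → A TB; A → TB X1; X1 → S TA; A → S X2; X2 → TA X3; X3 → S A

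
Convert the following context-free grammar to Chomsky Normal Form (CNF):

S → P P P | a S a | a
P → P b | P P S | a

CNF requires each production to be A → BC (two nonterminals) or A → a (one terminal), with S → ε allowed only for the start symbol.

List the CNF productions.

TA → a; S → a; TB → b; P → a; S → P X0; X0 → P P; S → TA X1; X1 → S TA; P → P TB; P → P X2; X2 → P S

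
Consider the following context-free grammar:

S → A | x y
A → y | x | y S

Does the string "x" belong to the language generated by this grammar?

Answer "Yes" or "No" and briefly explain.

Yes - a valid derivation exists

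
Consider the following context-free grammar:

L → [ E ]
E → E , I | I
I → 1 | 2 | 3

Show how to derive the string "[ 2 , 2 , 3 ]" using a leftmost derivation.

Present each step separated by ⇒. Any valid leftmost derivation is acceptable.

L ⇒ [ E ] ⇒ [ E , I ] ⇒ [ E , I , I ] ⇒ [ I , I , I ] ⇒ [ 2 , I , I ] ⇒ [ 2 , 2 , I ] ⇒ [ 2 , 2 , 3 ]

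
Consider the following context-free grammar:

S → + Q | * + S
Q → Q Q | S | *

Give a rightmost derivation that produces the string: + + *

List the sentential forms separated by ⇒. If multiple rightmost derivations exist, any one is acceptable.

S ⇒ + Q ⇒ + S ⇒ + + Q ⇒ + + *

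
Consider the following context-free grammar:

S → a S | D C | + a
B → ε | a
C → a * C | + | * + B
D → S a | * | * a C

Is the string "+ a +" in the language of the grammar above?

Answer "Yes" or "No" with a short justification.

No - no valid derivation exists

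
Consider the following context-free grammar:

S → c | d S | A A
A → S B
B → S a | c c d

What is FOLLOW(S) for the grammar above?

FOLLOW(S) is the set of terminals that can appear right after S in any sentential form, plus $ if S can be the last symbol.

We compute FOLLOW(S) using the standard algorithm.
FOLLOW(S) starts with {$}.
FIRST(A) = {c, d}
FIRST(B) = {c, d}
FIRST(S) = {c, d}
FOLLOW(A) = {$, a, c, d}
FOLLOW(B) = {$, a, c, d}
FOLLOW(S) = {$, a, c, d}
Therefore, FOLLOW(S) = {$, a, c, d}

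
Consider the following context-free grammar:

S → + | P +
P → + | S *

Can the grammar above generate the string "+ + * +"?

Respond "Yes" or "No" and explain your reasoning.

Yes - a valid derivation exists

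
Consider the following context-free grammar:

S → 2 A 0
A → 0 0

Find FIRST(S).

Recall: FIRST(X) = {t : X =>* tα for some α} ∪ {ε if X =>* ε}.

We compute FIRST(S) using the standard algorithm.
FIRST(A) = {0}
FIRST(S) = {2}
Therefore, FIRST(S) = {2}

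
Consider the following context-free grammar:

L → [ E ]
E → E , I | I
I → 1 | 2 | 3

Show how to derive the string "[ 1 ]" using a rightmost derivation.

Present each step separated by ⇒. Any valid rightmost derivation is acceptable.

L ⇒ [ E ] ⇒ [ I ] ⇒ [ 1 ]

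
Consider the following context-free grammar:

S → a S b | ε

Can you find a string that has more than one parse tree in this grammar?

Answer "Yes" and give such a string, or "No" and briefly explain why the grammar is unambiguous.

No - the grammar is unambiguous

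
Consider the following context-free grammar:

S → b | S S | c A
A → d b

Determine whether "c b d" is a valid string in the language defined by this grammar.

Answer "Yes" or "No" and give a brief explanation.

No - no valid derivation exists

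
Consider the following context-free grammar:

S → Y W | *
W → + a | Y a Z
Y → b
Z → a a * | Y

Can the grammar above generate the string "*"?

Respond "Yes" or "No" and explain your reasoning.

Yes - a valid derivation exists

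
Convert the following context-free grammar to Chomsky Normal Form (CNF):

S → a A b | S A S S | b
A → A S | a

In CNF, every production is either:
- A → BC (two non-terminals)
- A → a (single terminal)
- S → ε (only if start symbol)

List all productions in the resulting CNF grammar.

TA → a; TB → b; S → b; A → a; S → TA X0; X0 → A TB; S → S X1; X1 → A X2; X2 → S S; A → A S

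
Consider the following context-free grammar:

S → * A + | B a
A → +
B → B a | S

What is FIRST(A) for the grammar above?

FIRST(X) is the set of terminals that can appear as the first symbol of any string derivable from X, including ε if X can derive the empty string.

We compute FIRST(A) using the standard algorithm.
FIRST(A) = {+}
FIRST(B) = {*}
FIRST(S) = {*}
Therefore, FIRST(A) = {+}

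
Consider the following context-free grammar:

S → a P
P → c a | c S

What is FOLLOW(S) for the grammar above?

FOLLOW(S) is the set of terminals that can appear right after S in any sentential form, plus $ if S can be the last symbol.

We compute FOLLOW(S) using the standard algorithm.
FOLLOW(S) starts with {$}.
FIRST(P) = {c}
FIRST(S) = {a}
FOLLOW(P) = {$}
FOLLOW(S) = {$}
Therefore, FOLLOW(S) = {$}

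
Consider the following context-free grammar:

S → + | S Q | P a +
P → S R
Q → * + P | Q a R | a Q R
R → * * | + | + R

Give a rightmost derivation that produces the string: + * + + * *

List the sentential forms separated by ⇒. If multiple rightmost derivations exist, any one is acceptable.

S ⇒ S Q ⇒ S * + P ⇒ S * + S R ⇒ S * + S * * ⇒ S * + + * * ⇒ + * + + * *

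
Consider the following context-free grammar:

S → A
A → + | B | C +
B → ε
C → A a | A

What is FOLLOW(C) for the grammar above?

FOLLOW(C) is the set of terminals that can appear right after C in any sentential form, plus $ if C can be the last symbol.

We compute FOLLOW(C) using the standard algorithm.
FOLLOW(S) starts with {$}.
FIRST(A) = {+, a, ε}
FIRST(B) = {ε}
FIRST(C) = {+, a, ε}
FIRST(S) = {+, a, ε}
FOLLOW(A) = {$, +, a}
FOLLOW(B) = {$, +, a}
FOLLOW(C) = {+}
FOLLOW(S) = {$}
Therefore, FOLLOW(C) = {+}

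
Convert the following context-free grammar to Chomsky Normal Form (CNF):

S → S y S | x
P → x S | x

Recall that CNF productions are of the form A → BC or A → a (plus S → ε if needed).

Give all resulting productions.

TY → y; S → x; TX → x; P → x; S → S X0; X0 → TY S; P → TX S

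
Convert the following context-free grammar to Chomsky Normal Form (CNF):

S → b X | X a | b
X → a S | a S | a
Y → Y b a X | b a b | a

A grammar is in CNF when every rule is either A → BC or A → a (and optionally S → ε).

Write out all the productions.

TB → b; TA → a; S → b; X → a; Y → a; S → TB X; S → X TA; X → TA S; X → TA S; Y → Y X0; X0 → TB X1; X1 → TA X; Y → TB X2; X2 → TA TB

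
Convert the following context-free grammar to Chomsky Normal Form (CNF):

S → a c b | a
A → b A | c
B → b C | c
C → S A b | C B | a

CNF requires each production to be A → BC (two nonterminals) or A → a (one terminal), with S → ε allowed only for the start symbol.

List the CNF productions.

TA → a; TC → c; TB → b; S → a; A → c; B → c; C → a; S → TA X0; X0 → TC TB; A → TB A; B → TB C; C → S X1; X1 → A TB; C → C B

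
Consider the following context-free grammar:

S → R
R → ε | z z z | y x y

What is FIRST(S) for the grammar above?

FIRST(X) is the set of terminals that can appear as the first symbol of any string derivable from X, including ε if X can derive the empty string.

We compute FIRST(S) using the standard algorithm.
FIRST(R) = {y, z, ε}
FIRST(S) = {y, z, ε}
Therefore, FIRST(S) = {y, z, ε}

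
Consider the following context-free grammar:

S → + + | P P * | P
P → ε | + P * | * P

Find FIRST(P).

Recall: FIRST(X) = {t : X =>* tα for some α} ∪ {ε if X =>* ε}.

We compute FIRST(P) using the standard algorithm.
FIRST(P) = {*, +, ε}
FIRST(S) = {*, +, ε}
Therefore, FIRST(P) = {*, +, ε}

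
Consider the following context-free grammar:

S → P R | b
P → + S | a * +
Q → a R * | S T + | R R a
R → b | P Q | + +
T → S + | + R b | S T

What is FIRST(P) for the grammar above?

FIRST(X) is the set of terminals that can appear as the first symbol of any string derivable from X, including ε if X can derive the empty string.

We compute FIRST(P) using the standard algorithm.
FIRST(P) = {+, a}
FIRST(Q) = {+, a, b}
FIRST(R) = {+, a, b}
FIRST(S) = {+, a, b}
FIRST(T) = {+, a, b}
Therefore, FIRST(P) = {+, a}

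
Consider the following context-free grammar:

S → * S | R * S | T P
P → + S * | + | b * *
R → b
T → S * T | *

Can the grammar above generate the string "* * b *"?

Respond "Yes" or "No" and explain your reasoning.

No - no valid derivation exists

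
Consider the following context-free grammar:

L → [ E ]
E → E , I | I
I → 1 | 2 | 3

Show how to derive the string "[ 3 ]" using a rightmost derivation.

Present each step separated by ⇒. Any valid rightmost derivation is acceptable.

L ⇒ [ E ] ⇒ [ I ] ⇒ [ 3 ]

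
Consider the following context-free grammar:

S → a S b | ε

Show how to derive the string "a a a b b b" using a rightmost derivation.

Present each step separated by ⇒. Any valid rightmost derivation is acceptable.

S ⇒ a S b ⇒ a a S b b ⇒ a a a S b b b ⇒ a a a b b b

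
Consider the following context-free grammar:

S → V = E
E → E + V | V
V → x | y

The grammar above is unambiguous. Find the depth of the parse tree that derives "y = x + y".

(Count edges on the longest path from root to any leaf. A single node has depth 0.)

4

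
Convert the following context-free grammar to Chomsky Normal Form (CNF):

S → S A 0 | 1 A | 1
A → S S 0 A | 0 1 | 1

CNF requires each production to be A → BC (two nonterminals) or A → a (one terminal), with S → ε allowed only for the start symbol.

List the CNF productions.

T0 → 0; T1 → 1; S → 1; A → 1; S → S X0; X0 → A T0; S → T1 A; A → S X1; X1 → S X2; X2 → T0 A; A → T0 T1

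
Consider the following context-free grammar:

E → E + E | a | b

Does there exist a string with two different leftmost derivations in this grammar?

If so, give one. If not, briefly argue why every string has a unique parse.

Yes - the string 'a + b + b + b + b' has two distinct leftmost derivations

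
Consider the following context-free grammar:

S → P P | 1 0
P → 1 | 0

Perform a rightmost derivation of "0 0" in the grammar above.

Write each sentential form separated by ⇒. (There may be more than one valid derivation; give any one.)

S ⇒ P P ⇒ P 0 ⇒ 0 0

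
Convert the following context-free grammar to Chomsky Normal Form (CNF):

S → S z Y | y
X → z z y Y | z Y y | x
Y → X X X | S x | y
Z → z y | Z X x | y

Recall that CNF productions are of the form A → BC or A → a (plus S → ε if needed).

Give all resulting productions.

TZ → z; S → y; TY → y; X → x; TX → x; Y → y; Z → y; S → S X0; X0 → TZ Y; X → TZ X1; X1 → TZ X2; X2 → TY Y; X → TZ X3; X3 → Y TY; Y → X X4; X4 → X X; Y → S TX; Z → TZ TY; Z → Z X5; X5 → X TX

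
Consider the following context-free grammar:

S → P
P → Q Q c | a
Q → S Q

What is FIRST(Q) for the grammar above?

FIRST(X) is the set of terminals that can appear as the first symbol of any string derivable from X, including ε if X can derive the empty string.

We compute FIRST(Q) using the standard algorithm.
FIRST(P) = {a}
FIRST(Q) = {a}
FIRST(S) = {a}
Therefore, FIRST(Q) = {a}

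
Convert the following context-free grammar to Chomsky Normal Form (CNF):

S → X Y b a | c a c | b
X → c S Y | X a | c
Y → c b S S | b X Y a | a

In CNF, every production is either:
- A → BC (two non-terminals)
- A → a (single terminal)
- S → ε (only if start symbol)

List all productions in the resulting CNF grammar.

TB → b; TA → a; TC → c; S → b; X → c; Y → a; S → X X0; X0 → Y X1; X1 → TB TA; S → TC X2; X2 → TA TC; X → TC X3; X3 → S Y; X → X TA; Y → TC X4; X4 → TB X5; X5 → S S; Y → TB X6; X6 → X X7; X7 → Y TA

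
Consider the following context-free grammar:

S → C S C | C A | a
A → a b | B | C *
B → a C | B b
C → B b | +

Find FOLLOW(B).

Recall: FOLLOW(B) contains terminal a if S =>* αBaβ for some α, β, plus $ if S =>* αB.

We compute FOLLOW(B) using the standard algorithm.
FOLLOW(S) starts with {$}.
FIRST(A) = {+, a}
FIRST(B) = {a}
FIRST(C) = {+, a}
FIRST(S) = {+, a}
FOLLOW(A) = {$, +, a}
FOLLOW(B) = {$, +, a, b}
FOLLOW(C) = {$, *, +, a, b}
FOLLOW(S) = {$, +, a}
Therefore, FOLLOW(B) = {$, +, a, b}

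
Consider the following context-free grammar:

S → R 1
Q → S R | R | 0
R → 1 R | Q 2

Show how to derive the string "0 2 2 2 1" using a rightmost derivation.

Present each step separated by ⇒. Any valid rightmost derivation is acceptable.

S ⇒ R 1 ⇒ Q 2 1 ⇒ R 2 1 ⇒ Q 2 2 1 ⇒ R 2 2 1 ⇒ Q 2 2 2 1 ⇒ 0 2 2 2 1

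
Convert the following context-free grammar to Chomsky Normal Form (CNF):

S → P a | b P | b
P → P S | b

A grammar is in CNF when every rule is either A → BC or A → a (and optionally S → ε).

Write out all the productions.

TA → a; TB → b; S → b; P → b; S → P TA; S → TB P; P → P S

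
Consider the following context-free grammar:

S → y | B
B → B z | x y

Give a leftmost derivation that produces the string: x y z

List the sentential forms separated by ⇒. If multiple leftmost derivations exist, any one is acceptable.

S ⇒ B ⇒ B z ⇒ x y z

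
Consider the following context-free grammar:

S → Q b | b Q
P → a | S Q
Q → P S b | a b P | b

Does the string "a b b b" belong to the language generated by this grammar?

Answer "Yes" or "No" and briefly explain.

No - no valid derivation exists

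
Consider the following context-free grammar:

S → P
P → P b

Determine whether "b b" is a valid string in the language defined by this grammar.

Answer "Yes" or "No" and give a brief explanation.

No - no valid derivation exists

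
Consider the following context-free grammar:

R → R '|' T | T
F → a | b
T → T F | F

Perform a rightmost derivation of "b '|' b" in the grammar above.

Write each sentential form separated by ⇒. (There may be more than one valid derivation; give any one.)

R ⇒ R '|' T ⇒ R '|' F ⇒ R '|' b ⇒ T '|' b ⇒ F '|' b ⇒ b '|' b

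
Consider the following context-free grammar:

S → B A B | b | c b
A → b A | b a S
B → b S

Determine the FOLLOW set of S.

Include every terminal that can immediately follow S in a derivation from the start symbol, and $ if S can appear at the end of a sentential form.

We compute FOLLOW(S) using the standard algorithm.
FOLLOW(S) starts with {$}.
FIRST(A) = {b}
FIRST(B) = {b}
FIRST(S) = {b, c}
FOLLOW(A) = {b}
FOLLOW(B) = {$, b}
FOLLOW(S) = {$, b}
Therefore, FOLLOW(S) = {$, b}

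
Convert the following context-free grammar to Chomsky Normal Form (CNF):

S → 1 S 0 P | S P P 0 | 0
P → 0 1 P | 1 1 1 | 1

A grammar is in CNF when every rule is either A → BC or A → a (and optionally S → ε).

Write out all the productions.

T1 → 1; T0 → 0; S → 0; P → 1; S → T1 X0; X0 → S X1; X1 → T0 P; S → S X2; X2 → P X3; X3 → P T0; P → T0 X4; X4 → T1 P; P → T1 X5; X5 → T1 T1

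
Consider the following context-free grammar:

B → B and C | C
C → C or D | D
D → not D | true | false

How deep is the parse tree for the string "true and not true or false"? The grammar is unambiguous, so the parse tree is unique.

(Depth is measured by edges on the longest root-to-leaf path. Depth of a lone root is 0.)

5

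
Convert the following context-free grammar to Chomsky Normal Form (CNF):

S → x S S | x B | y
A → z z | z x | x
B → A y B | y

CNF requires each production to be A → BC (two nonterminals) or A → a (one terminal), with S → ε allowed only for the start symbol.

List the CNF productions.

TX → x; S → y; TZ → z; A → x; TY → y; B → y; S → TX X0; X0 → S S; S → TX B; A → TZ TZ; A → TZ TX; B → A X1; X1 → TY B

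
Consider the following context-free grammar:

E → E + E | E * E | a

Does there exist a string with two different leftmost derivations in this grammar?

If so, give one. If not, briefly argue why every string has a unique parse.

Yes - the string 'a + a + a * a * a' has two distinct leftmost derivations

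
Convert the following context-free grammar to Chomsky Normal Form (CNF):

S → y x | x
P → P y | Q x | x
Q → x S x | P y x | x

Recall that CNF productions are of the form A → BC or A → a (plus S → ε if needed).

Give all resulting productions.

TY → y; TX → x; S → x; P → x; Q → x; S → TY TX; P → P TY; P → Q TX; Q → TX X0; X0 → S TX; Q → P X1; X1 → TY TX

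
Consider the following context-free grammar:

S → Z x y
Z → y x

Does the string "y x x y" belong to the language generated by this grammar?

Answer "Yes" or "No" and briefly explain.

Yes - a valid derivation exists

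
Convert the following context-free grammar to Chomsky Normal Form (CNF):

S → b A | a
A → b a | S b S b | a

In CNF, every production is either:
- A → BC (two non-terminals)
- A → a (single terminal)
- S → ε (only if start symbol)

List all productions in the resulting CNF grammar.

TB → b; S → a; TA → a; A → a; S → TB A; A → TB TA; A → S X0; X0 → TB X1; X1 → S TB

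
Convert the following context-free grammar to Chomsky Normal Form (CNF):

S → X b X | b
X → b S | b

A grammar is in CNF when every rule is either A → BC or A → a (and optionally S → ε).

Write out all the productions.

TB → b; S → b; X → b; S → X X0; X0 → TB X; X → TB S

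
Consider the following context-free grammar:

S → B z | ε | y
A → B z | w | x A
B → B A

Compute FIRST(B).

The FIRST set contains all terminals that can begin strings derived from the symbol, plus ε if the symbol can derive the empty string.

We compute FIRST(B) using the standard algorithm.
FIRST(A) = {w, x}
FIRST(B) = {}
FIRST(S) = {y, ε}
Therefore, FIRST(B) = {}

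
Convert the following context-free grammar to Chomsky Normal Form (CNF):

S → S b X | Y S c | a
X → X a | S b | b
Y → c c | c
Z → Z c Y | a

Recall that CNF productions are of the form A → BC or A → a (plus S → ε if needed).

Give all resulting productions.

TB → b; TC → c; S → a; TA → a; X → b; Y → c; Z → a; S → S X0; X0 → TB X; S → Y X1; X1 → S TC; X → X TA; X → S TB; Y → TC TC; Z → Z X2; X2 → TC Y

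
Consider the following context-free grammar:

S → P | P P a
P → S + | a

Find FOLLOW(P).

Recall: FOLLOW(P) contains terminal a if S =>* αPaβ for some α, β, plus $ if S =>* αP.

We compute FOLLOW(P) using the standard algorithm.
FOLLOW(S) starts with {$}.
FIRST(P) = {a}
FIRST(S) = {a}
FOLLOW(P) = {$, +, a}
FOLLOW(S) = {$, +}
Therefore, FOLLOW(P) = {$, +, a}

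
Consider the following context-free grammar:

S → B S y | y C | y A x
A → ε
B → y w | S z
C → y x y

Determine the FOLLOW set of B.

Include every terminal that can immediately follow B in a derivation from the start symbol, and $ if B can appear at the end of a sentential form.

We compute FOLLOW(B) using the standard algorithm.
FOLLOW(S) starts with {$}.
FIRST(A) = {ε}
FIRST(B) = {y}
FIRST(C) = {y}
FIRST(S) = {y}
FOLLOW(A) = {x}
FOLLOW(B) = {y}
FOLLOW(C) = {$, y, z}
FOLLOW(S) = {$, y, z}
Therefore, FOLLOW(B) = {y}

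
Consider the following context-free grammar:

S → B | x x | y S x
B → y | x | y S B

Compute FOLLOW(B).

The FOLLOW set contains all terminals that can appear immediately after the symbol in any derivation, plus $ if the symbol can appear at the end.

We compute FOLLOW(B) using the standard algorithm.
FOLLOW(S) starts with {$}.
FIRST(B) = {x, y}
FIRST(S) = {x, y}
FOLLOW(B) = {$, x, y}
FOLLOW(S) = {$, x, y}
Therefore, FOLLOW(B) = {$, x, y}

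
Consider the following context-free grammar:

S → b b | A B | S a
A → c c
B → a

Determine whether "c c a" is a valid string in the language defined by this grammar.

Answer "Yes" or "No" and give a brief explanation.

Yes - a valid derivation exists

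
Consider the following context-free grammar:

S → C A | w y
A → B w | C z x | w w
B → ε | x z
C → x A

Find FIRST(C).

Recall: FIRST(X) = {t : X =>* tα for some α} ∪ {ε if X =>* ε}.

We compute FIRST(C) using the standard algorithm.
FIRST(A) = {w, x}
FIRST(B) = {x, ε}
FIRST(C) = {x}
FIRST(S) = {w, x}
Therefore, FIRST(C) = {x}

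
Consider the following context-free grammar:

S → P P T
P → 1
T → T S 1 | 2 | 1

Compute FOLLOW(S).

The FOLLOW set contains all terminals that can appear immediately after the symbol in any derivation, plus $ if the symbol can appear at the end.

We compute FOLLOW(S) using the standard algorithm.
FOLLOW(S) starts with {$}.
FIRST(P) = {1}
FIRST(S) = {1}
FIRST(T) = {1, 2}
FOLLOW(P) = {1, 2}
FOLLOW(S) = {$, 1}
FOLLOW(T) = {$, 1}
Therefore, FOLLOW(S) = {$, 1}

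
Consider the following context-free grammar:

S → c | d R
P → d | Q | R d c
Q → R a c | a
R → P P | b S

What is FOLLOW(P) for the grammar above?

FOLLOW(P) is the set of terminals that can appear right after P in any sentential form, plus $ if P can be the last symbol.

We compute FOLLOW(P) using the standard algorithm.
FOLLOW(S) starts with {$}.
FIRST(P) = {a, b, d}
FIRST(Q) = {a, b, d}
FIRST(R) = {a, b, d}
FIRST(S) = {c, d}
FOLLOW(P) = {$, a, b, d}
FOLLOW(Q) = {$, a, b, d}
FOLLOW(R) = {$, a, d}
FOLLOW(S) = {$, a, d}
Therefore, FOLLOW(P) = {$, a, b, d}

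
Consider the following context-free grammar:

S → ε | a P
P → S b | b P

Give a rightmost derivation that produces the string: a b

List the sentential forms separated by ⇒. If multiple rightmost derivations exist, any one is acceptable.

S ⇒ a P ⇒ a S b ⇒ a b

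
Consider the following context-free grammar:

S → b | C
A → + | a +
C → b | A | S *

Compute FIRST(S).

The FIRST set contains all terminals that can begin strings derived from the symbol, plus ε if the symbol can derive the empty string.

We compute FIRST(S) using the standard algorithm.
FIRST(A) = {+, a}
FIRST(C) = {+, a, b}
FIRST(S) = {+, a, b}
Therefore, FIRST(S) = {+, a, b}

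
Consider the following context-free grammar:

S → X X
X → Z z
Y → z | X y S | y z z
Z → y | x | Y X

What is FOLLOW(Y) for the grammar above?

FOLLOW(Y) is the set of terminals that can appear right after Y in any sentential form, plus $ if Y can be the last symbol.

We compute FOLLOW(Y) using the standard algorithm.
FOLLOW(S) starts with {$}.
FIRST(S) = {x, y, z}
FIRST(X) = {x, y, z}
FIRST(Y) = {x, y, z}
FIRST(Z) = {x, y, z}
FOLLOW(S) = {$, x, y, z}
FOLLOW(X) = {$, x, y, z}
FOLLOW(Y) = {x, y, z}
FOLLOW(Z) = {z}
Therefore, FOLLOW(Y) = {x, y, z}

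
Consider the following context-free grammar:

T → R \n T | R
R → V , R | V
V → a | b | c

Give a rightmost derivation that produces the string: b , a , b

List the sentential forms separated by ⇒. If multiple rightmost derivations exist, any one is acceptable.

T ⇒ R ⇒ V , R ⇒ V , V , R ⇒ V , V , V ⇒ V , V , b ⇒ V , a , b ⇒ b , a , b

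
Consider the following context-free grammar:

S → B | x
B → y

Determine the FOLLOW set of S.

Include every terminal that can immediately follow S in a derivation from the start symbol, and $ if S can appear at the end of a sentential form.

We compute FOLLOW(S) using the standard algorithm.
FOLLOW(S) starts with {$}.
FIRST(B) = {y}
FIRST(S) = {x, y}
FOLLOW(B) = {$}
FOLLOW(S) = {$}
Therefore, FOLLOW(S) = {$}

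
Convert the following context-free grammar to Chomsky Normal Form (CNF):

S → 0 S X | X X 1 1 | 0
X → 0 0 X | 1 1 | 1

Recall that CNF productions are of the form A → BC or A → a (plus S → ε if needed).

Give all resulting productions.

T0 → 0; T1 → 1; S → 0; X → 1; S → T0 X0; X0 → S X; S → X X1; X1 → X X2; X2 → T1 T1; X → T0 X3; X3 → T0 X; X → T1 T1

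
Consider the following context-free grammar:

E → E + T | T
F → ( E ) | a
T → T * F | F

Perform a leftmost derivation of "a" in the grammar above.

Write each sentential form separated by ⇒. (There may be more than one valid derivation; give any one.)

E ⇒ T ⇒ F ⇒ a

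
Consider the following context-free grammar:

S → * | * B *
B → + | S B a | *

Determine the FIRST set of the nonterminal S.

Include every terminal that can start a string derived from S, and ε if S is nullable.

We compute FIRST(S) using the standard algorithm.
FIRST(B) = {*, +}
FIRST(S) = {*}
Therefore, FIRST(S) = {*}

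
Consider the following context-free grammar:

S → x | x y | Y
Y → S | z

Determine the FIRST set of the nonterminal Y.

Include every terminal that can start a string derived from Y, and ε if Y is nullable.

We compute FIRST(Y) using the standard algorithm.
FIRST(S) = {x, z}
FIRST(Y) = {x, z}
Therefore, FIRST(Y) = {x, z}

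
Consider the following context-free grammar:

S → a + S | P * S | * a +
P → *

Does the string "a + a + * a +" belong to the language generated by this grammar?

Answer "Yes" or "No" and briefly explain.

Yes - a valid derivation exists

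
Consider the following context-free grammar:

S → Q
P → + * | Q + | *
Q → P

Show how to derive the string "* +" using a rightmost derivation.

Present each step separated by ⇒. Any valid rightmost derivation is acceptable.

S ⇒ Q ⇒ P ⇒ Q + ⇒ P + ⇒ * +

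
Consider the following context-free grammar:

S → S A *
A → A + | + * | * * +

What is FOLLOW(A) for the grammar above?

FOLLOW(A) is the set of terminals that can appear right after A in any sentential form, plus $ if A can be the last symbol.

We compute FOLLOW(A) using the standard algorithm.
FOLLOW(S) starts with {$}.
FIRST(A) = {*, +}
FIRST(S) = {}
FOLLOW(A) = {*, +}
FOLLOW(S) = {$, *, +}
Therefore, FOLLOW(A) = {*, +}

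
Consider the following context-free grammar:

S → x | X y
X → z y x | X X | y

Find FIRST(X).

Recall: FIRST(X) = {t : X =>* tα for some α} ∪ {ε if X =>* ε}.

We compute FIRST(X) using the standard algorithm.
FIRST(S) = {x, y, z}
FIRST(X) = {y, z}
Therefore, FIRST(X) = {y, z}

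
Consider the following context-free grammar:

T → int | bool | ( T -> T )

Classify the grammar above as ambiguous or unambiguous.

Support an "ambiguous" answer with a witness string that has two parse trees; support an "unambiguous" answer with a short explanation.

Unambiguous - every string in the language has a unique parse tree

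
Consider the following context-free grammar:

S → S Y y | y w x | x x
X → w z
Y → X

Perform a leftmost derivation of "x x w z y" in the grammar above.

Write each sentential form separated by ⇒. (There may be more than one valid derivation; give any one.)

S ⇒ S Y y ⇒ x x Y y ⇒ x x X y ⇒ x x w z y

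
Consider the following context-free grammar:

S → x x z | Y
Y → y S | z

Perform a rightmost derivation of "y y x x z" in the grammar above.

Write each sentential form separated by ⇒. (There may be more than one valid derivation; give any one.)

S ⇒ Y ⇒ y S ⇒ y Y ⇒ y y S ⇒ y y x x z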